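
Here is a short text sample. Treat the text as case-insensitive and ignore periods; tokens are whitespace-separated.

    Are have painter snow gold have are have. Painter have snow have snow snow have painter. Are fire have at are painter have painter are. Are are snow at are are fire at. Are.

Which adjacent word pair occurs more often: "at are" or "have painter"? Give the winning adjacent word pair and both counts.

"have painter" (4 vs 3)

"at are": 3 occurrences
"have painter": 4 occurrences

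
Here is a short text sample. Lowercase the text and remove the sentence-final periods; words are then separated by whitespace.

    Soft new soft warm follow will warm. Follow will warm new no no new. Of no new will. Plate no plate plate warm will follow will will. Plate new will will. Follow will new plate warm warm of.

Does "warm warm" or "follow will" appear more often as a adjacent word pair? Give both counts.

"warm warm": 1 occurrence
"follow will": 4 occurrences

"follow will" (4 vs 1)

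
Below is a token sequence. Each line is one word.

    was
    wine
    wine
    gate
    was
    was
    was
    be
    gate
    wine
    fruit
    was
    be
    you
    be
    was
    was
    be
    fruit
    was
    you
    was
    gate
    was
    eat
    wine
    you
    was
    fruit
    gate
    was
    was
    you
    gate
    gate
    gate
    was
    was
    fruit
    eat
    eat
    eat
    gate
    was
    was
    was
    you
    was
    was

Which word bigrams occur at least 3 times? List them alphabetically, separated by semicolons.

Bigram counts meeting the condition (at least 3 times):
  gate was: 5
  was be: 3
  was was: 8
  was you: 3
  you was: 3

gate was; was be; was was; was you; you was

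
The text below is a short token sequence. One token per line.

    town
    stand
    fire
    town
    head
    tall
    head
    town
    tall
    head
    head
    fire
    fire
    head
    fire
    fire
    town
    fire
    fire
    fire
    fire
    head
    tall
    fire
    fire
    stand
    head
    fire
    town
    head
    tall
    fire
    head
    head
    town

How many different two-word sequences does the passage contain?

35 tokens → 34 bigram windows in total.
Repeated bigrams (each contributes count−1 duplicates):
  fire fire: 6
  fire head: 3
  fire town: 3
  head fire: 3
  head tall: 3
  head head: 2
  head town: 2
  tall fire: 2
  … (2 more repeated)
18 duplicate windows → 34 − 18 = 16 distinct.

16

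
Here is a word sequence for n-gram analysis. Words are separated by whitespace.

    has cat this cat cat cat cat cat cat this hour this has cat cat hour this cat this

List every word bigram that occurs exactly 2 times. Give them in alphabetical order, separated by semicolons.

has cat; hour this; this cat

Bigram counts meeting the condition (exactly 2 times):
  has cat: 2
  hour this: 2
  this cat: 2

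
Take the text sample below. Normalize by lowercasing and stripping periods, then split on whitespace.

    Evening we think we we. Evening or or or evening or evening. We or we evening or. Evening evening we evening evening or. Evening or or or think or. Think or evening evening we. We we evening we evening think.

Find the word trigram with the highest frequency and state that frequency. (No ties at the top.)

Trigram frequencies (highest first):
  evening or evening: 3
  we we evening: 2
  we evening or: 2
  evening or or: 2
  or or or: 2
  or evening or: 2
  … (21 more, each ≤ 2)

"evening or evening", 3 times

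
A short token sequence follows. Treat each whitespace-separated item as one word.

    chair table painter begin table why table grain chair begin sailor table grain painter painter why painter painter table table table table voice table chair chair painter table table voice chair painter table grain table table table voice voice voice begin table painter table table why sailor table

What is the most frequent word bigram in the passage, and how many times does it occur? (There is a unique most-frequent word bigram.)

"table table", 7 times

Bigram frequencies (highest first):
  table table: 7
  painter table: 4
  table grain: 3
  table voice: 3
  table painter: 2
  begin table: 2
  … (21 more, each ≤ 2)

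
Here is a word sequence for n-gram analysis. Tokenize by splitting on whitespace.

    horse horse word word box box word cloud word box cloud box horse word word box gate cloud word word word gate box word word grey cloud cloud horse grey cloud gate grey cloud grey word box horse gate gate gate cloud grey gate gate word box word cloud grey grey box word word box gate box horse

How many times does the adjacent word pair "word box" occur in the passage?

6

Scanning the 57 overlapping bigram windows for "word box":
  position 4–5: word box
  position 9–10: word box
  position 15–16: word box
  position 36–37: word box
  position 46–47: word box
  position 54–55: word box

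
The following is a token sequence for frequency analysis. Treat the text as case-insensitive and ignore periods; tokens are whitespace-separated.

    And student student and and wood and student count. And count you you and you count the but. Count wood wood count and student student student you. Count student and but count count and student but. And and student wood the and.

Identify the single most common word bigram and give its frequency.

"and student", 5 times

Bigram frequencies (highest first):
  and student: 5
  student student: 3
  count and: 3
  student and: 2
  and and: 2
  you count: 2
  … (23 more, each ≤ 2)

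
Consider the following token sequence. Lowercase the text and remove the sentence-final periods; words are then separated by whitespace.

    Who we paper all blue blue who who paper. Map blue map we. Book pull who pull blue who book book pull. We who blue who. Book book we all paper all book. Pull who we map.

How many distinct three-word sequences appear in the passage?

32

37 tokens → 35 trigram windows in total.
Repeated trigrams (each contributes count−1 duplicates):
  blue who book: 2
  book pull who: 2
  who book book: 2
3 duplicate windows → 35 − 3 = 32 distinct.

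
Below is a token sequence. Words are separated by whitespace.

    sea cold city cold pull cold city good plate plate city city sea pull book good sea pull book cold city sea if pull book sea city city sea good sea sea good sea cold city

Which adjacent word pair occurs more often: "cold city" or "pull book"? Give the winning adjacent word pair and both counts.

"cold city": 4 occurrences
"pull book": 3 occurrences

"cold city" (4 vs 3)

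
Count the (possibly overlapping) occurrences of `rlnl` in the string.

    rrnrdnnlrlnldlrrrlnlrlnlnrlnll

Sliding a length-4 window over the 30 characters (27 positions):
  position 9–12: rlnl
  position 17–20: rlnl
  position 21–24: rlnl
  position 26–29: rlnl

4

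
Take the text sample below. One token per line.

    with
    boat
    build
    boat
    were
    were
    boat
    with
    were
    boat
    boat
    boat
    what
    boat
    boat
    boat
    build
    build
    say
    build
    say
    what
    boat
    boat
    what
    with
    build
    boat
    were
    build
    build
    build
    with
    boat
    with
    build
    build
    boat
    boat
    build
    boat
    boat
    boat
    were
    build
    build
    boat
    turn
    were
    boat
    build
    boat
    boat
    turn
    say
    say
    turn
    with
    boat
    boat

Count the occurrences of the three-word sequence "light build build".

0

Scanning the 58 overlapping trigram windows for "light build build":
  (none found)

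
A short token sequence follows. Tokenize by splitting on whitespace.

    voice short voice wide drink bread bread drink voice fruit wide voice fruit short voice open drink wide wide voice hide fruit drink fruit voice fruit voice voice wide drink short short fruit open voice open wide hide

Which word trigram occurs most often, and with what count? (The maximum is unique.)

Trigram frequencies (highest first):
  voice wide drink: 2
  voice short voice: 1
  short voice wide: 1
  wide drink bread: 1
  drink bread bread: 1
  bread bread drink: 1
  … (29 more, each ≤ 1)

"voice wide drink", 2 times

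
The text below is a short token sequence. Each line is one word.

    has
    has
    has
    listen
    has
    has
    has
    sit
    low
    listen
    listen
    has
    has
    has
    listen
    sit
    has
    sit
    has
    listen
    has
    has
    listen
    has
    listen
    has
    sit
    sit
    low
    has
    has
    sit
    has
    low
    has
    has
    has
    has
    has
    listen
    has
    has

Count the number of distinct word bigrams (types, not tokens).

42 tokens → 41 bigram windows in total.
Repeated bigrams (each contributes count−1 duplicates):
  has has: 13
  has listen: 6
  listen has: 6
  has sit: 4
  sit has: 3
  low has: 2
  sit low: 2
29 duplicate windows → 41 − 29 = 12 distinct.

12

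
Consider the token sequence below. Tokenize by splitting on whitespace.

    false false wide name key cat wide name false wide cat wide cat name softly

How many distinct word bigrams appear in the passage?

15 tokens → 14 bigram windows in total.
Repeated bigrams (each contributes count−1 duplicates):
  cat wide: 2
  false wide: 2
  wide cat: 2
  wide name: 2
4 duplicate windows → 14 − 4 = 10 distinct.

10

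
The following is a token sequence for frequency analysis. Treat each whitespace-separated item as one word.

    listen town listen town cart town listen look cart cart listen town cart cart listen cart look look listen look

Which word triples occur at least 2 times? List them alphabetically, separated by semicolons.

Trigram counts meeting the condition (at least 2 times):
  cart cart listen: 2
  listen town cart: 2

cart cart listen; listen town cart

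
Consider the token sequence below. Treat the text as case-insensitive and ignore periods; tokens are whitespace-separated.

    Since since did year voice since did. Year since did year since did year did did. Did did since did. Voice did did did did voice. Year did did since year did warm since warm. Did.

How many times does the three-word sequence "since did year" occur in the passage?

Scanning the 34 overlapping trigram windows for "since did year":
  position 2–4: since did year
  position 6–8: since did year
  position 9–11: since did year
  position 12–14: since did year

4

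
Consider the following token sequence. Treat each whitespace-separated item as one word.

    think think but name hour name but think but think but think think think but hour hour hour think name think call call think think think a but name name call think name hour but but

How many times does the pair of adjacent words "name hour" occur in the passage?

2

Scanning the 35 overlapping bigram windows for "name hour":
  position 4–5: name hour
  position 33–34: name hour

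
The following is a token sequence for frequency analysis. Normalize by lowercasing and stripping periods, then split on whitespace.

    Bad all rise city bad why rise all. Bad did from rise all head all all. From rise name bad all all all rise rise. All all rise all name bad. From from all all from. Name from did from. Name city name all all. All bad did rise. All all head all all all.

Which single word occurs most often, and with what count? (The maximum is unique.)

Unigram frequencies (highest first):
  all: 21
  rise: 8
  from: 7
  bad: 6
  name: 5
  did: 3
  … (3 more, each ≤ 2)

"all", 21 times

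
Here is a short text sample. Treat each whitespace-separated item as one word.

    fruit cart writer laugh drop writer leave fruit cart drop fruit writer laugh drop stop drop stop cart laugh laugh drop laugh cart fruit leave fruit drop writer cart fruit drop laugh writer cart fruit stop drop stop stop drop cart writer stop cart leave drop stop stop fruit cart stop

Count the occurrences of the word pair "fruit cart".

Scanning the 50 overlapping bigram windows for "fruit cart":
  position 1–2: fruit cart
  position 8–9: fruit cart
  position 49–50: fruit cart

3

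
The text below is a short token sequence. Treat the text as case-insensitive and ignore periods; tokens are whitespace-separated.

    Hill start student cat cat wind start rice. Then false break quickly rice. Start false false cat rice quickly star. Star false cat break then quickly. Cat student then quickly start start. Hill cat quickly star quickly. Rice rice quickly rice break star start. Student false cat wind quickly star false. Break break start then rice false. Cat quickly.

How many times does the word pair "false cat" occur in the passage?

4

Scanning the 58 overlapping bigram windows for "false cat":
  position 16–17: false cat
  position 22–23: false cat
  position 46–47: false cat
  position 57–58: false cat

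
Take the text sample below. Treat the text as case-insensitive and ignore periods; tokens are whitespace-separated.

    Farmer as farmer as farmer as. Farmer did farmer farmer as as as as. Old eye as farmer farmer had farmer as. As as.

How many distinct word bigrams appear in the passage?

11

24 tokens → 23 bigram windows in total.
Repeated bigrams (each contributes count−1 duplicates):
  as as: 5
  farmer as: 5
  as farmer: 4
  farmer farmer: 2
12 duplicate windows → 23 − 12 = 11 distinct.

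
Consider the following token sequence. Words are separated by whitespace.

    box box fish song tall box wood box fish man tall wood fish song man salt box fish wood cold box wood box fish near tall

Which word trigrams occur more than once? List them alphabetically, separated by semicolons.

box wood box; wood box fish

Trigram counts meeting the condition (more than once):
  box wood box: 2
  wood box fish: 2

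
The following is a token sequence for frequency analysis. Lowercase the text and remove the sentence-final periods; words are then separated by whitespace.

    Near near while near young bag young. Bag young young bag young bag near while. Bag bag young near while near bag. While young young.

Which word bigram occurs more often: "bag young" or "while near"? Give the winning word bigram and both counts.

"bag young": 4 occurrences
"while near": 2 occurrences

"bag young" (4 vs 2)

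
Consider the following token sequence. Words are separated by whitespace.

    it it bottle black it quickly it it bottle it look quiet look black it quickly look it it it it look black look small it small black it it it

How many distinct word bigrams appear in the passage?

18

31 tokens → 30 bigram windows in total.
Repeated bigrams (each contributes count−1 duplicates):
  it it: 7
  black it: 3
  it bottle: 2
  it look: 2
  it quickly: 2
  look black: 2
12 duplicate windows → 30 − 12 = 18 distinct.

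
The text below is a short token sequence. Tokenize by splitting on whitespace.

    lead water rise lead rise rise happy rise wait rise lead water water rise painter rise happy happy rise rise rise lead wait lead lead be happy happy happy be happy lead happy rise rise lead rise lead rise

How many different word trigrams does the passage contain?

33

39 tokens → 37 trigram windows in total.
Repeated trigrams (each contributes count−1 duplicates):
  rise lead rise: 3
  happy rise rise: 2
  rise rise lead: 2
4 duplicate windows → 37 − 4 = 33 distinct.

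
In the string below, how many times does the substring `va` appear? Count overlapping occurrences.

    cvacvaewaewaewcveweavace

Sliding a length-2 window over the 24 characters (23 positions):
  position 2–3: va
  position 5–6: va
  position 21–22: va

3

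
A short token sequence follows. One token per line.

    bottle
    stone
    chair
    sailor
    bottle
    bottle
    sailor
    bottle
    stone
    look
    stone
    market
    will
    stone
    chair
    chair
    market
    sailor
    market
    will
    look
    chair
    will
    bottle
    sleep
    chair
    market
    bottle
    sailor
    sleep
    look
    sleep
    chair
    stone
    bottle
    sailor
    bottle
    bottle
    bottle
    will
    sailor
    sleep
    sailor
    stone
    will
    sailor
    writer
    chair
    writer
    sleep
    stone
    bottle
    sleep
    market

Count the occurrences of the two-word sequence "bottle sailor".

Scanning the 53 overlapping bigram windows for "bottle sailor":
  position 6–7: bottle sailor
  position 28–29: bottle sailor
  position 35–36: bottle sailor

3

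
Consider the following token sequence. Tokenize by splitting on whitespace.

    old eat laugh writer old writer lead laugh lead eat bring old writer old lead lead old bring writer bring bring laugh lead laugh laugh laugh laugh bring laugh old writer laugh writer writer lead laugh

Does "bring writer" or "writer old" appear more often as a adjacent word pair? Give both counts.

"bring writer": 1 occurrence
"writer old": 2 occurrences

"writer old" (2 vs 1)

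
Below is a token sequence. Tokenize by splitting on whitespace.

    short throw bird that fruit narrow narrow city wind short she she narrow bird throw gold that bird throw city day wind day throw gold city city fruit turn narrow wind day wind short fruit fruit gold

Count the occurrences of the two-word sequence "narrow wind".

1

Scanning the 36 overlapping bigram windows for "narrow wind":
  position 30–31: narrow wind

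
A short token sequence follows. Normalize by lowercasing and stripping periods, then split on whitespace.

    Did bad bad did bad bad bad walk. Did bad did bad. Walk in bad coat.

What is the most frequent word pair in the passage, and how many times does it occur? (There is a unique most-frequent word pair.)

"did bad", 4 times

Bigram frequencies (highest first):
  did bad: 4
  bad bad: 3
  bad did: 2
  bad walk: 2
  walk did: 1
  walk in: 1
  … (2 more, each ≤ 1)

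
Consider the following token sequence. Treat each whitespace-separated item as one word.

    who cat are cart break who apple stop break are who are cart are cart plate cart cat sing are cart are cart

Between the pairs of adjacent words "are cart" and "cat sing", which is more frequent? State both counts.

"are cart": 5 occurrences
"cat sing": 1 occurrence

"are cart" (5 vs 1)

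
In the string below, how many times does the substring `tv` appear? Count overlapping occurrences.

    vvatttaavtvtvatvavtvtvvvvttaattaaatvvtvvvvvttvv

Sliding a length-2 window over the 47 characters (46 positions):
  position 10–11: tv
  position 12–13: tv
  position 15–16: tv
  position 19–20: tv
  position 21–22: tv
  position 35–36: tv
  position 38–39: tv
  position 45–46: tv

8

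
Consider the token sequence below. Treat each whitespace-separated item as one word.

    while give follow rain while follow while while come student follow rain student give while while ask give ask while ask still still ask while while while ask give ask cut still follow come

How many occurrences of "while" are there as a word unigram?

Scanning the 34 tokens for "while":
  position 1: while
  position 5: while
  position 7: while
  position 8: while
  position 15: while
  position 16: while
  position 20: while
  position 25: while
  position 26: while
  position 27: while

10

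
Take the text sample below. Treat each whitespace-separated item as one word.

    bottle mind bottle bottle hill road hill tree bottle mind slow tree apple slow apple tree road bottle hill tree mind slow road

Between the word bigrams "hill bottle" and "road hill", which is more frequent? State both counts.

"hill bottle": 0 occurrences
"road hill": 1 occurrence

"road hill" (1 vs 0)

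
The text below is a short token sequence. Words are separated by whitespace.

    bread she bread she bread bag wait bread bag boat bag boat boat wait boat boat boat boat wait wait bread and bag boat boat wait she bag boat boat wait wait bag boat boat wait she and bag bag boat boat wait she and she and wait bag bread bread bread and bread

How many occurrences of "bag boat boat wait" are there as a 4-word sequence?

Scanning the 51 overlapping 4-gram windows for "bag boat boat wait":
  position 11–14: bag boat boat wait
  position 23–26: bag boat boat wait
  position 28–31: bag boat boat wait
  position 33–36: bag boat boat wait
  position 40–43: bag boat boat wait

5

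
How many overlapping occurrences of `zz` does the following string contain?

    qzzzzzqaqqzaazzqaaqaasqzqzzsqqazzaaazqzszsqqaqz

Sliding a length-2 window over the 47 characters (46 positions):
  position 2–3: zz
  position 3–4: zz
  position 4–5: zz
  position 5–6: zz
  position 14–15: zz
  position 26–27: zz
  position 32–33: zz

7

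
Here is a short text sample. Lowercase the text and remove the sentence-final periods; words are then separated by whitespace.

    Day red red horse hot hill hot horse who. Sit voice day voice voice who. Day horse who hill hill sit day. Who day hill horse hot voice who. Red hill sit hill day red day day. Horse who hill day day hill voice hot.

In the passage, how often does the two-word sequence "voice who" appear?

2

Scanning the 44 overlapping bigram windows for "voice who":
  position 14–15: voice who
  position 28–29: voice who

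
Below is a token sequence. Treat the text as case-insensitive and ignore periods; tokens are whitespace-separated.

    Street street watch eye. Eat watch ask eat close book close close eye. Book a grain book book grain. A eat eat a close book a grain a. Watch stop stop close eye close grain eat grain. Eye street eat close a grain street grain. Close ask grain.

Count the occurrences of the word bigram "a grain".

3

Scanning the 47 overlapping bigram windows for "a grain":
  position 15–16: a grain
  position 26–27: a grain
  position 42–43: a grain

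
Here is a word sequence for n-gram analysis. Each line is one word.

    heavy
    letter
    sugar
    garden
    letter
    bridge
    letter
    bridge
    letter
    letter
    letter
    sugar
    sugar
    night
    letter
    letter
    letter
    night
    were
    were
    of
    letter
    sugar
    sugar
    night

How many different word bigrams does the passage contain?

25 tokens → 24 bigram windows in total.
Repeated bigrams (each contributes count−1 duplicates):
  letter letter: 4
  letter sugar: 3
  bridge letter: 2
  letter bridge: 2
  sugar night: 2
  sugar sugar: 2
9 duplicate windows → 24 − 9 = 15 distinct.

15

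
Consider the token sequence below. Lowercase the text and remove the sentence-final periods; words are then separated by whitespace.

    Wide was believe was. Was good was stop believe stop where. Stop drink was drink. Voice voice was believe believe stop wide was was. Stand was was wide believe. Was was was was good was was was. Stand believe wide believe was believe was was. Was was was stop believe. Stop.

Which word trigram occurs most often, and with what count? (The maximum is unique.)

"was was was", 6 times

Trigram frequencies (highest first):
  was was was: 6
  believe was was: 3
  was believe was: 2
  was was good: 2
  was good was: 2
  was stop believe: 2
  … (29 more, each ≤ 2)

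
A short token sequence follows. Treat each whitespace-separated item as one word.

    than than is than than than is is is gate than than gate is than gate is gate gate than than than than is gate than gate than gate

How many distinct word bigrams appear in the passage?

29 tokens → 28 bigram windows in total.
Repeated bigrams (each contributes count−1 duplicates):
  than than: 7
  gate than: 4
  than gate: 4
  is gate: 3
  than is: 3
  gate is: 2
  is is: 2
  is than: 2
19 duplicate windows → 28 − 19 = 9 distinct.

9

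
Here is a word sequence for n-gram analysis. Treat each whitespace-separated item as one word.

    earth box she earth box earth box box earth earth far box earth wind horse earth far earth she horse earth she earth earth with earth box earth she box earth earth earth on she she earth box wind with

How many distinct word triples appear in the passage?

40 tokens → 38 trigram windows in total.
Repeated trigrams (each contributes count−1 duplicates):
  box earth earth: 2
  earth box earth: 2
  she earth box: 2
3 duplicate windows → 38 − 3 = 35 distinct.

35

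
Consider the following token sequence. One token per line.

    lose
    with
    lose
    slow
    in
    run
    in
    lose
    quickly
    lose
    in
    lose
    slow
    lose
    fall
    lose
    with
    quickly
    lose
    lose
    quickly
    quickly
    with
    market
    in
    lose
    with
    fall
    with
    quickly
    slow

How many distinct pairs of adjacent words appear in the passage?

22

31 tokens → 30 bigram windows in total.
Repeated bigrams (each contributes count−1 duplicates):
  in lose: 3
  lose with: 3
  lose quickly: 2
  lose slow: 2
  quickly lose: 2
  with quickly: 2
8 duplicate windows → 30 − 8 = 22 distinct.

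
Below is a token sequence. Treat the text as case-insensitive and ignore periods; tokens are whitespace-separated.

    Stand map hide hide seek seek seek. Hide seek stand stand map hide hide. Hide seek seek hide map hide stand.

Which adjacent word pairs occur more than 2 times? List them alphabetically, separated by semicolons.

Bigram counts meeting the condition (more than 2 times):
  hide hide: 3
  hide seek: 3
  map hide: 3
  seek seek: 3

hide hide; hide seek; map hide; seek seek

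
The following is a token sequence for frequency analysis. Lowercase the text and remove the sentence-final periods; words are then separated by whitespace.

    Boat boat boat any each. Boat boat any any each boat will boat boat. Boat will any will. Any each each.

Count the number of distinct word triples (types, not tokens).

21 tokens → 19 trigram windows in total.
Repeated trigrams (each contributes count−1 duplicates):
  any each boat: 2
  boat boat any: 2
  boat boat boat: 2
3 duplicate windows → 19 − 3 = 16 distinct.

16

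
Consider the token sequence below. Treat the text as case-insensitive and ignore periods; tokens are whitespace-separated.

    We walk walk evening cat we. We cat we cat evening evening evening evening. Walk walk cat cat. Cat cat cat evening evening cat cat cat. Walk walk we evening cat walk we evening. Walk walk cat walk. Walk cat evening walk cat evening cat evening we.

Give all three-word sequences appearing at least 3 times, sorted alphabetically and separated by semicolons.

Trigram counts meeting the condition (at least 3 times):
  cat cat cat: 4
  walk walk cat: 3

cat cat cat; walk walk cat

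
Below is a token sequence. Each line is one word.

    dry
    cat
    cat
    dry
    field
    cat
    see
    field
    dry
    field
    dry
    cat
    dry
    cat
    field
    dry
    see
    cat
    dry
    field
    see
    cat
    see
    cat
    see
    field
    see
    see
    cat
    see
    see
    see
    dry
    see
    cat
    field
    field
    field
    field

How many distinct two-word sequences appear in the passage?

15

39 tokens → 38 bigram windows in total.
Repeated bigrams (each contributes count−1 duplicates):
  see cat: 5
  cat see: 4
  cat dry: 3
  dry cat: 3
  dry field: 3
  field dry: 3
  field field: 3
  see see: 3
  … (4 more repeated)
23 duplicate windows → 38 − 23 = 15 distinct.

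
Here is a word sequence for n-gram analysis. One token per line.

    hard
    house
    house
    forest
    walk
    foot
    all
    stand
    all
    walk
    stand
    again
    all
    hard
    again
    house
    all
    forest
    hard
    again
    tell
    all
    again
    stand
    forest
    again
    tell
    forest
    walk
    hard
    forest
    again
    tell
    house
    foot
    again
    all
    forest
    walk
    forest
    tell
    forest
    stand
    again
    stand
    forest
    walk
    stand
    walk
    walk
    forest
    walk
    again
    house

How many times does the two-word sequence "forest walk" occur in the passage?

5

Scanning the 53 overlapping bigram windows for "forest walk":
  position 4–5: forest walk
  position 28–29: forest walk
  position 38–39: forest walk
  position 46–47: forest walk
  position 51–52: forest walk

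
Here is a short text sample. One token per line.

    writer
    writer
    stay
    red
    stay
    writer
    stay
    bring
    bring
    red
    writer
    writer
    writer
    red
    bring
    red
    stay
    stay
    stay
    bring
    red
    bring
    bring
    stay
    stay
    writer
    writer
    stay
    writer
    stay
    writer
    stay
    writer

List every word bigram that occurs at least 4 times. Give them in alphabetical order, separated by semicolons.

Bigram counts meeting the condition (at least 4 times):
  stay writer: 5
  writer stay: 5
  writer writer: 4

stay writer; writer stay; writer writer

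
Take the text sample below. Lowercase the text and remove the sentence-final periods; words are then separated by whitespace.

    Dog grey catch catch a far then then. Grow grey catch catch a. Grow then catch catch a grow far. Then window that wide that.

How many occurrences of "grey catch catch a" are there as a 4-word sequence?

2

Scanning the 22 overlapping 4-gram windows for "grey catch catch a":
  position 2–5: grey catch catch a
  position 10–13: grey catch catch a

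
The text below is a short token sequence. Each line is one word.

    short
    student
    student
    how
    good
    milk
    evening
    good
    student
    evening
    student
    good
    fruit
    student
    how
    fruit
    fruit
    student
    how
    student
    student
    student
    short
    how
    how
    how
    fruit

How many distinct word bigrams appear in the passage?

19

27 tokens → 26 bigram windows in total.
Repeated bigrams (each contributes count−1 duplicates):
  student how: 3
  student student: 3
  fruit student: 2
  how fruit: 2
  how how: 2
7 duplicate windows → 26 − 7 = 19 distinct.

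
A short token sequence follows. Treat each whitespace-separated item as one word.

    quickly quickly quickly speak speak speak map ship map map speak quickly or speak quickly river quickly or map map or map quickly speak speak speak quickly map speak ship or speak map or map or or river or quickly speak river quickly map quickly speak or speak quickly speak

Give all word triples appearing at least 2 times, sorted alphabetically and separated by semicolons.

Trigram counts meeting the condition (at least 2 times):
  map or map: 2
  map quickly speak: 2
  or speak quickly: 2
  quickly speak speak: 2
  speak speak speak: 2

map or map; map quickly speak; or speak quickly; quickly speak speak; speak speak speak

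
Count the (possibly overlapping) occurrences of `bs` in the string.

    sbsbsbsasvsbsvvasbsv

Sliding a length-2 window over the 20 characters (19 positions):
  position 2–3: bs
  position 4–5: bs
  position 6–7: bs
  position 12–13: bs
  position 18–19: bs

5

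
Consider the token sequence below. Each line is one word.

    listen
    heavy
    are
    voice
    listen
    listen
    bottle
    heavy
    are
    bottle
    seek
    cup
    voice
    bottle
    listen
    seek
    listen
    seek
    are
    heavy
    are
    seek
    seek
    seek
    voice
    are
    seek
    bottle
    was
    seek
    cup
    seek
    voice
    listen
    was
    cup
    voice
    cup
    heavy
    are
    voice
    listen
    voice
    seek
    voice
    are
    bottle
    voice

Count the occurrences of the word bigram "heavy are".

Scanning the 47 overlapping bigram windows for "heavy are":
  position 2–3: heavy are
  position 8–9: heavy are
  position 20–21: heavy are
  position 39–40: heavy are

4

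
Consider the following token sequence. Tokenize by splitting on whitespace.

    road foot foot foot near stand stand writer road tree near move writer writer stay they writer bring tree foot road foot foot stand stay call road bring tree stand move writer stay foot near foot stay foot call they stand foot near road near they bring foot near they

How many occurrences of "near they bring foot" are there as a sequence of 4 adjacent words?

1

Scanning the 47 overlapping 4-gram windows for "near they bring foot":
  position 45–48: near they bring foot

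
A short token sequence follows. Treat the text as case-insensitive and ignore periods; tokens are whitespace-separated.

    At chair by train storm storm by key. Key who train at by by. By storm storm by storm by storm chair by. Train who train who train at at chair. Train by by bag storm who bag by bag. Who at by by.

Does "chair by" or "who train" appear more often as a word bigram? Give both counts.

"chair by": 2 occurrences
"who train": 3 occurrences

"who train" (3 vs 2)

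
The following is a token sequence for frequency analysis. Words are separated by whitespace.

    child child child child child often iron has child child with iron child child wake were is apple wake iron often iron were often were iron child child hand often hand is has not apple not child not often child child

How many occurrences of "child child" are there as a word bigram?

Scanning the 40 overlapping bigram windows for "child child":
  position 1–2: child child
  position 2–3: child child
  position 3–4: child child
  position 4–5: child child
  position 9–10: child child
  position 13–14: child child
  position 27–28: child child
  position 40–41: child child

8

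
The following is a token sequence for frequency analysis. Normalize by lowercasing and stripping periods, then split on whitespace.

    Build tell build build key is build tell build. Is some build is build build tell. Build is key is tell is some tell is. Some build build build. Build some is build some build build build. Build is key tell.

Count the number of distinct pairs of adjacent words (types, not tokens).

16

41 tokens → 40 bigram windows in total.
Repeated bigrams (each contributes count−1 duplicates):
  build build: 8
  build is: 4
  build tell: 3
  is build: 3
  is some: 3
  some build: 3
  tell build: 3
  build some: 2
  … (3 more repeated)
24 duplicate windows → 40 − 24 = 16 distinct.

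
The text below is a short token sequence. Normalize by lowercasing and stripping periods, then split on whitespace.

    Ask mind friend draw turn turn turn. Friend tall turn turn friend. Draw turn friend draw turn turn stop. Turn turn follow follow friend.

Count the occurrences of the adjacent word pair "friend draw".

3

Scanning the 23 overlapping bigram windows for "friend draw":
  position 3–4: friend draw
  position 12–13: friend draw
  position 15–16: friend draw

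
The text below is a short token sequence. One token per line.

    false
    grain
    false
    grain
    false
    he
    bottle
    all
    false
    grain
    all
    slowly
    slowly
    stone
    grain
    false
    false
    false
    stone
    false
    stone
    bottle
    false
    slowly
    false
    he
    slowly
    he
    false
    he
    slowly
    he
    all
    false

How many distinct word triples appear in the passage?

29

34 tokens → 32 trigram windows in total.
Repeated trigrams (each contributes count−1 duplicates):
  false grain false: 2
  false he slowly: 2
  he slowly he: 2
3 duplicate windows → 32 − 3 = 29 distinct.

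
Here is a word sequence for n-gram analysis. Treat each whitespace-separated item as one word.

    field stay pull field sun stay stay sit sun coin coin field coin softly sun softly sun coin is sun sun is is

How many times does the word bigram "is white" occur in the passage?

Scanning the 22 overlapping bigram windows for "is white":
  (none found)

0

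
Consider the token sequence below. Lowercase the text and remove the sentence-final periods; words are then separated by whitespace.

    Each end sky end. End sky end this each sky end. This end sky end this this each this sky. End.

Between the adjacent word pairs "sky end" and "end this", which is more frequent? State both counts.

"sky end" (5 vs 3)

"sky end": 5 occurrences
"end this": 3 occurrences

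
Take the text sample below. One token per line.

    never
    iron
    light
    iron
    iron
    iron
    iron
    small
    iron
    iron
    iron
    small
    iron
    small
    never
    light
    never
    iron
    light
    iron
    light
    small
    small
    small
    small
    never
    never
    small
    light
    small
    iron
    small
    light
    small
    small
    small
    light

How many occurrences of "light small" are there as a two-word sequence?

Scanning the 36 overlapping bigram windows for "light small":
  position 21–22: light small
  position 29–30: light small
  position 33–34: light small

3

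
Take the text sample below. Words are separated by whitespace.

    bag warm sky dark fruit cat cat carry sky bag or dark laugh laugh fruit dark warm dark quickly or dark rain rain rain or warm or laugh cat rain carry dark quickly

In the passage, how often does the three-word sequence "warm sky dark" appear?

1

Scanning the 31 overlapping trigram windows for "warm sky dark":
  position 2–4: warm sky dark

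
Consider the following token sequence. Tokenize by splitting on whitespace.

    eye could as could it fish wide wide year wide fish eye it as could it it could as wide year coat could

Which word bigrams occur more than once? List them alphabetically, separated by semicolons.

as could; could as; could it; wide year

Bigram counts meeting the condition (more than once):
  as could: 2
  could as: 2
  could it: 2
  wide year: 2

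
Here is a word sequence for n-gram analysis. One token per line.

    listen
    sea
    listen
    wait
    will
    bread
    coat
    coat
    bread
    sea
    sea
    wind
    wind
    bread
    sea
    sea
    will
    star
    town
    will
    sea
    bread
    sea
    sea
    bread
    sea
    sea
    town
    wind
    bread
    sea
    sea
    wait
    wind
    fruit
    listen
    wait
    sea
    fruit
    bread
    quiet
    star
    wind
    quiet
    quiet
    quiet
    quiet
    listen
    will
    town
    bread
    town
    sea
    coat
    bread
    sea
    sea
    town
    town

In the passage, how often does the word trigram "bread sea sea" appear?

6

Scanning the 57 overlapping trigram windows for "bread sea sea":
  position 9–11: bread sea sea
  position 14–16: bread sea sea
  position 22–24: bread sea sea
  position 25–27: bread sea sea
  position 30–32: bread sea sea
  position 55–57: bread sea sea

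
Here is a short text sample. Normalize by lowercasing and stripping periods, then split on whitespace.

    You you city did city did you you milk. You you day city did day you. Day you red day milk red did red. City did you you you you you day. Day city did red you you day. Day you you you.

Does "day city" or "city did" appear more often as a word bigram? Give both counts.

"city did" (5 vs 2)

"day city": 2 occurrences
"city did": 5 occurrences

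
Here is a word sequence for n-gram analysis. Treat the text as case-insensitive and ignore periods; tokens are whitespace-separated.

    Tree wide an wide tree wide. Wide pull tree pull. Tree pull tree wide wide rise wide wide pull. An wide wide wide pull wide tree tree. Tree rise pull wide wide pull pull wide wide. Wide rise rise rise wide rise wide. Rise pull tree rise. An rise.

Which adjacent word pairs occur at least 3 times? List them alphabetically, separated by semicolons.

Bigram counts meeting the condition (at least 3 times):
  pull tree: 4
  pull wide: 3
  rise wide: 3
  tree wide: 3
  wide pull: 4
  wide rise: 4
  wide wide: 8

pull tree; pull wide; rise wide; tree wide; wide pull; wide rise; wide wide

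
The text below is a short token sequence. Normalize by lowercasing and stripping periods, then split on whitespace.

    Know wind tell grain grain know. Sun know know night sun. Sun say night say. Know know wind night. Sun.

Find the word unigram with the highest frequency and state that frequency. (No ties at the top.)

Unigram frequencies (highest first):
  know: 6
  sun: 4
  night: 3
  wind: 2
  grain: 2
  say: 2
  … (1 more, each ≤ 1)

"know", 6 times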